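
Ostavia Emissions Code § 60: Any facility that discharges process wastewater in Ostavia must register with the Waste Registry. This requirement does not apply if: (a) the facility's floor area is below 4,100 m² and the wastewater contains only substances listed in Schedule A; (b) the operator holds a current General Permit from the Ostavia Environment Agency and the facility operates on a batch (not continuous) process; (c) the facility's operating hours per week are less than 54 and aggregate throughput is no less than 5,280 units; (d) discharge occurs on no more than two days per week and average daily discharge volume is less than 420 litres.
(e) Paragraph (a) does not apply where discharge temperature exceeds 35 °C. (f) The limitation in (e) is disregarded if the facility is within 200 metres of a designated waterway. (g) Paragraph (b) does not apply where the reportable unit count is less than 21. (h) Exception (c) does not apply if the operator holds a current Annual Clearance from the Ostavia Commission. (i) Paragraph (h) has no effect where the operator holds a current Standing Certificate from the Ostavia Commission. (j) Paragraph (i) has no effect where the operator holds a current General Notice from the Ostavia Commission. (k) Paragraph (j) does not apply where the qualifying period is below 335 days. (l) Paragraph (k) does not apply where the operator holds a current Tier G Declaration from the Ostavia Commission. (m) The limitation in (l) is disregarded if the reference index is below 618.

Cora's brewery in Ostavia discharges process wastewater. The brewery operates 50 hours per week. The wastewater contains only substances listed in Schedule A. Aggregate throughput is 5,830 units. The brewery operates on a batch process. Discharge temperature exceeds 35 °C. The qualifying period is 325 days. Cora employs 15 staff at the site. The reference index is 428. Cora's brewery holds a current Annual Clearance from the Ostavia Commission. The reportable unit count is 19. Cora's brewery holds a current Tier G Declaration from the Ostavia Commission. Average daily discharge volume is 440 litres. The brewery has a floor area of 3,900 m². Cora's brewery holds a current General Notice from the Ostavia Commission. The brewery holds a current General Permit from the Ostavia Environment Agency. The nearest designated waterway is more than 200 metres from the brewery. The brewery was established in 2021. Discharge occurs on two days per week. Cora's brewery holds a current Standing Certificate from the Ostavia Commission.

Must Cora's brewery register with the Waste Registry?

No — exception (c) applies; Cora's brewery is not required to register with the Waste Registry.

All of (a)'s requirements are met (the facility's floor area is 3,900 m², below the 4,100 m² limit; the wastewater is Schedule-A-only). However, paragraphs (e)–(f) must be considered: (e) applies — discharge temperature exceeds 35 °C. (f) is inapplicable (the brewery is more than 200 m from any designated waterway), so (e) stands. Exception (a) does not apply.
Exception (b): a current General Permit is held; the facility operates on a batch process — every condition holds. However, paragraph (g) must be considered: (g) operates — the reportable unit count is 19, less than the 21 limit. Exception (b) does not apply.
All of (c)'s requirements are met (the facility's operating hours per week are 50, less than the 54 limit; aggregate throughput is 5,830 units, meeting the 5,280 units threshold). Applying paragraphs (h)–(m): (h) operates (a current Annual Clearance is held), but is itself disapplied by (i): (i) operates — a current Standing Certificate is held. (j) would limit (i) — a current General Notice is held — but (k) sets (j) aside: (k) applies — the qualifying period is 325 days, below the 335 days limit. (l) would limit (k) — a current Tier G Declaration is held — but (m) sets (l) aside: (m) operates against (l): the reference index is 428, below the 618 limit. So (c) applies.
Exception (d) does not apply: average daily discharge volume is 440 litres, not less than 420 litres.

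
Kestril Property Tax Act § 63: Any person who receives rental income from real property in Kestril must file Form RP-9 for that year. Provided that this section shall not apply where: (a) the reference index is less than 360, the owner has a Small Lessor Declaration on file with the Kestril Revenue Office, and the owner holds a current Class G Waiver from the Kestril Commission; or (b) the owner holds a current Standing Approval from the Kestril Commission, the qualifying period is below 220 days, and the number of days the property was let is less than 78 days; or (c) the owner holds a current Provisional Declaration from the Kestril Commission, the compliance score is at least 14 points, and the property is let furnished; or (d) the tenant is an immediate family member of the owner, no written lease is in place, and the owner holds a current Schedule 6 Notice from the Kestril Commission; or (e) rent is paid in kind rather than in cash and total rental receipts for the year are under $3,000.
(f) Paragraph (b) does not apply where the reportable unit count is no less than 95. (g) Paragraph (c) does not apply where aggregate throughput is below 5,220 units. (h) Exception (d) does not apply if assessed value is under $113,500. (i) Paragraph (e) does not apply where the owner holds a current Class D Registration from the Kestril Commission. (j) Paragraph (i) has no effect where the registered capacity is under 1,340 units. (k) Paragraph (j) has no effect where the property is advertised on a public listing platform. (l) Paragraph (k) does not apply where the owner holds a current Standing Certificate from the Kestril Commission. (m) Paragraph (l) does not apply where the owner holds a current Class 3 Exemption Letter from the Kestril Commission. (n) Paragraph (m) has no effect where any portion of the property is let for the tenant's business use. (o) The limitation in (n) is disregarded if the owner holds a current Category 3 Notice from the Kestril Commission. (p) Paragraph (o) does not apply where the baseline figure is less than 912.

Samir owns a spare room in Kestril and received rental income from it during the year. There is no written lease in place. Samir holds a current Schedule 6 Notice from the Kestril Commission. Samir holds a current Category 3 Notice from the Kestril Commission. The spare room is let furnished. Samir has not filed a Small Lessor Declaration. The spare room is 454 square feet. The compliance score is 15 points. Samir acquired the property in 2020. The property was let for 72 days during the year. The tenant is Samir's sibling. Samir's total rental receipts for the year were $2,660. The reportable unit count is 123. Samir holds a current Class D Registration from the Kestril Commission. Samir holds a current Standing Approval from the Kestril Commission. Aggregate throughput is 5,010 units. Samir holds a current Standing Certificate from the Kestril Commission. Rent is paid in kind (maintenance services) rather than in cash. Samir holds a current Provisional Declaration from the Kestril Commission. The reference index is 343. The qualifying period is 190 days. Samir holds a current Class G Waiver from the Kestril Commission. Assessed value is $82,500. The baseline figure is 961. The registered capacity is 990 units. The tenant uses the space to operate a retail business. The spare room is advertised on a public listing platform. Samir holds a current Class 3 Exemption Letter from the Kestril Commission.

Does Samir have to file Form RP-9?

Yes — Samir must file Form RP-9.

Exception (a) does not apply: no Small Lessor Declaration is on file.
Exception (b)'s conditions are all satisfied: a current Standing Approval is held; the qualifying period is 190 days, below the 220 days limit; the number of days the property was let is 72 days, less than the 78 days limit. However, paragraph (f) must be considered: (f) is engaged — the reportable unit count is 123, meeting the 95 threshold. Exception (b) does not apply.
Exception (c): a current Provisional Declaration is held; the compliance score is 15 points, meeting the 14 points threshold; the property is let furnished — every condition holds. But applying paragraph (g): (g) operates against (c): aggregate throughput is 5,010 units, below the 5,220 units limit. (c) is therefore removed.
Exception (d)'s conditions are all satisfied: the tenant is an immediate family member; there is no written lease; a current Schedule 6 Notice is held. Turning to paragraph (h): (h) operates against (d): assessed value is $82,500, under the $113,500 limit. (d) is therefore removed.
Exception (e) is satisfied on its face — rent is paid in kind; total rental receipts for the year are $2,660, under the $3,000 limit. However, paragraphs (i)–(p) must be considered: (i) operates against (e): a current Class D Registration is held. (j) is engaged (the registered capacity is 990 units, under the 1,340 units limit), but yields to (k): (k) is triggered — the property is publicly advertised. (l) would limit (k) — a current Standing Certificate is held — but (m) sets (l) aside: (m) operates against (l): a current Class 3 Exemption Letter is held. (n) would limit (m) — the space is let for business use — but (o) sets (n) aside: (o) applies — a current Category 3 Notice is held. (p) is not engaged (the baseline figure is 961, not less than 912), so (o) stands. Exception (e) does not apply.
No exception applies. The general rule governs.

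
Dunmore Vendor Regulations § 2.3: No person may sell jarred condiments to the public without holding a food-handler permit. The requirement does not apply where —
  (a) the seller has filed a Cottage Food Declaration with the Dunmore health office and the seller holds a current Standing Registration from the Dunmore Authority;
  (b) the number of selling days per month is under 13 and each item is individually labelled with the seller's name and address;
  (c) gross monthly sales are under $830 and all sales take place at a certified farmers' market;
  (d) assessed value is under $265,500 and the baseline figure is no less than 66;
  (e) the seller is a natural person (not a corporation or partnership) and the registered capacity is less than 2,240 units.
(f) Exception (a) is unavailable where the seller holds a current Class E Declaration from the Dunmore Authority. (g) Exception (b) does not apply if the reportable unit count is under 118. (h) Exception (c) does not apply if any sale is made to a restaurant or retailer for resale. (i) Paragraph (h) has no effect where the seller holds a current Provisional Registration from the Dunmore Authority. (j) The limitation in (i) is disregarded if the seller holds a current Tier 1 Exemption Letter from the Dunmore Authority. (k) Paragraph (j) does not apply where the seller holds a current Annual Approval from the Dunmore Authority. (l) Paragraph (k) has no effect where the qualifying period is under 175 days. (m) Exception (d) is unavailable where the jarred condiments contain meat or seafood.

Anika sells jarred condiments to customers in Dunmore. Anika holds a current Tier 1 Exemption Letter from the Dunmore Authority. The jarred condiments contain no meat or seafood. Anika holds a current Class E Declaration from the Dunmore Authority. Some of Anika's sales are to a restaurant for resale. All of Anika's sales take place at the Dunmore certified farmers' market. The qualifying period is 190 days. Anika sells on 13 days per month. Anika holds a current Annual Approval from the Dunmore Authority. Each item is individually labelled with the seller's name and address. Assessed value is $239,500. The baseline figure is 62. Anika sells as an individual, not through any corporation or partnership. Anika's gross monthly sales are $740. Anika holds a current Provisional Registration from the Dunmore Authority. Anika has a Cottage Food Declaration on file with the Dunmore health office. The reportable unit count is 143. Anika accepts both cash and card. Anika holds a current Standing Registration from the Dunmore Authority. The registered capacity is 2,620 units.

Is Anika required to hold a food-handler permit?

Exception (a)'s conditions are all satisfied: a Cottage Food Declaration is on file; a current Standing Registration is held. But: (f) operates — a current Class E Declaration is held. (a) is therefore removed.
Exception (b) fails — the number of selling days per month is 13, not under 13.
Exception (c): gross monthly sales are $740, under the $830 limit; all sales are at a certified farmers' market — every condition holds. Applying paragraphs (h)–(l): (h) is triggered (some sales are to a restaurant for resale), but is itself disapplied by (i): (i) operates against (h): a current Provisional Registration is held. (j) is engaged (a current Tier 1 Exemption Letter is held), but is set aside by (k): (k) operates — a current Annual Approval is held. (l) is not triggered (the qualifying period is 190 days, not under 175 days), so (k) stands. Exception (c) stands.
Exception (d) does not apply: the baseline figure is 62, short of 66.
Exception (e) fails — the registered capacity is 2,620 units, not less than 2,240 units.

No — exception (c) applies; Anika is not required to hold a food-handler permit.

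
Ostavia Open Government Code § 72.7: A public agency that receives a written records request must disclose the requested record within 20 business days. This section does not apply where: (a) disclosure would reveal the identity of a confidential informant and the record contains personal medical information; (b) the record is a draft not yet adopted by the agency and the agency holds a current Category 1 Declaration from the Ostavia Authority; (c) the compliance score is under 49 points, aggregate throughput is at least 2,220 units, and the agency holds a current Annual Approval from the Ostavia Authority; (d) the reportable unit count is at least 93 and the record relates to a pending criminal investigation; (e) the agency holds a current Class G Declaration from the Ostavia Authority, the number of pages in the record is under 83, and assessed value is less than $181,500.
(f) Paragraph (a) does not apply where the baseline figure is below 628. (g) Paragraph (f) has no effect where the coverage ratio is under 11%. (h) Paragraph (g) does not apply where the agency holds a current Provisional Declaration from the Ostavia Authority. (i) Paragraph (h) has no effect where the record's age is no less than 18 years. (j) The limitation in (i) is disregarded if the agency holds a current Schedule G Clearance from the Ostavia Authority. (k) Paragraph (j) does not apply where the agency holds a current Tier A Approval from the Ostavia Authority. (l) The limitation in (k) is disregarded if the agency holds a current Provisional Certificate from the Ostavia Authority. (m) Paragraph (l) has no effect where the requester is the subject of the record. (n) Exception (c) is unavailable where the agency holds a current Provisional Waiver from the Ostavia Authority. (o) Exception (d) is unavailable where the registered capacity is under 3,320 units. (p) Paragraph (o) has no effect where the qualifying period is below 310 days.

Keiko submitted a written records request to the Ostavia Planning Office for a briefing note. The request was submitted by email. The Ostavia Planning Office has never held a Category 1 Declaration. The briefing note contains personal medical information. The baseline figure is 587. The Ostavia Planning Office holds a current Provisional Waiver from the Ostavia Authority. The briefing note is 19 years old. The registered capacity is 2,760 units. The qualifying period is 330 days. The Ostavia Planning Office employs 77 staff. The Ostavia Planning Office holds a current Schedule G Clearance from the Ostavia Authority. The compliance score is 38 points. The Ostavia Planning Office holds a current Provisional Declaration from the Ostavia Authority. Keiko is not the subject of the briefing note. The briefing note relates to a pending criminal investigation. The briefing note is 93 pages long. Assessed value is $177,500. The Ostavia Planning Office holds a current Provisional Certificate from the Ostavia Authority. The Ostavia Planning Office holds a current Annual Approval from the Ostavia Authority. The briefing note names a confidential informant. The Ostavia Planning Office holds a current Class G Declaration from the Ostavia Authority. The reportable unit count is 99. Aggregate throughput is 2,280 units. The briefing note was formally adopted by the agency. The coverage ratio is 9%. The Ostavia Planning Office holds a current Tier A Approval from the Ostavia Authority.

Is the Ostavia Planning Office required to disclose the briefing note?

Yes — the Ostavia Planning Office must disclose the briefing note.

All of (a)'s requirements are met (the briefing note names a confidential informant; the briefing note contains personal medical information). But applying paragraphs (f)–(m): (f) is engaged — the baseline figure is 587, below the 628 limit. (g) would limit (f) — the coverage ratio is 9%, under the 11% limit — but (h) sets (g) aside: (h) operates against (g): a current Provisional Declaration is held. (i) applies (the record's age is 19 years, meeting the 18 years threshold), but is set aside by (j): (j) operates against (i): a current Schedule G Clearance is held. (k) would limit (j) — a current Tier A Approval is held — but (l) sets (k) aside: (l) applies — a current Provisional Certificate is held. (m), which would lift (l), does not operate here — Keiko is not the subject of the briefing note. (a) is therefore removed.
Exception (b) does not apply: the briefing note has been formally adopted.
Exception (c) is satisfied on its face — the compliance score is 38 points, under the 49 points limit; aggregate throughput is 2,280 units, meeting the 2,220 units threshold; a current Annual Approval is held. However, paragraph (n) must be considered: (n) operates against (c): a current Provisional Waiver is held. (c) is therefore removed.
Exception (d): the reportable unit count is 99, meeting the 93 threshold; the briefing note relates to a pending investigation — every condition holds. But applying paragraphs (o)–(p): (o) is triggered — the registered capacity is 2,760 units, under the 3,320 units limit. (p), which would lift (o), is not engaged — the qualifying period is 330 days, not below 310 days. (d) is therefore removed.
Exception (e) requires that the number of pages in the record is under 83; but the number of pages in the record is 93, not under 83, so (e) is unavailable.
No exception is made out. the Ostavia Planning Office falls within the general rule.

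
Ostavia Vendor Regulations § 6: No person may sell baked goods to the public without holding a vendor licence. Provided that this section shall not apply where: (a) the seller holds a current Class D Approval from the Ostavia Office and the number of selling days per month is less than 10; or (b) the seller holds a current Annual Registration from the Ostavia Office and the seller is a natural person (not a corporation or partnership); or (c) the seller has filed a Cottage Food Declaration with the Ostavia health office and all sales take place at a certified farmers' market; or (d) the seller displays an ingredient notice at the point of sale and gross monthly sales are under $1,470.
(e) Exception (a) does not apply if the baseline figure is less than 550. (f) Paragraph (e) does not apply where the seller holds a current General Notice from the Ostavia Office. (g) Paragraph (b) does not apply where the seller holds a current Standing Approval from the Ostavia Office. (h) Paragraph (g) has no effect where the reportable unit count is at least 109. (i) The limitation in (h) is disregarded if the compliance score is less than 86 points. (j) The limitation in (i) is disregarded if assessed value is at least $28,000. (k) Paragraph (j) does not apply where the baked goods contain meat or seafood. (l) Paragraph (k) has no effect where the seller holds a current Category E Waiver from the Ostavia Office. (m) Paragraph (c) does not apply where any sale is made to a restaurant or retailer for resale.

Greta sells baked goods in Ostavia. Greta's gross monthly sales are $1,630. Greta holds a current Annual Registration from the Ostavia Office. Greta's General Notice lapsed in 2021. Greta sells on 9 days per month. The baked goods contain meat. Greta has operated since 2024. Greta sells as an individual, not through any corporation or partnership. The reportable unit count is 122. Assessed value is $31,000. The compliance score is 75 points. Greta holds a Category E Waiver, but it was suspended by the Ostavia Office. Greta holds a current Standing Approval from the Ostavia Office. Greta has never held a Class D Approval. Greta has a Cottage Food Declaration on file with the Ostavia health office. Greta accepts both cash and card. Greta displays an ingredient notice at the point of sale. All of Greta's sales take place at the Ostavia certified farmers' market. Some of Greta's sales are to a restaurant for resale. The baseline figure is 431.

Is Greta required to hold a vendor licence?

Exception (a) requires that the seller holds a current Class D Approval from the Ostavia Office; but no current Class D Approval is held, so (a) is unavailable.
Exception (b): a current Annual Registration is held; the seller is a natural person — every condition holds. But applying paragraphs (g)–(l): (g) is engaged — a current Standing Approval is held. (h) would limit (g) — the reportable unit count is 122, meeting the 109 threshold — but (i) sets (h) aside: (i) is triggered — the compliance score is 75 points, less than the 86 points limit. (j) would limit (i) — assessed value is $31,000, meeting the $28,000 threshold — but (k) sets (j) aside: (k) is engaged — the baked goods contain meat. (l) is not triggered (there is no Category E Waiver in force), so (k) stands. So (b) is unavailable.
All of (c)'s requirements are met (a Cottage Food Declaration is on file; all sales are at a certified farmers' market). But: (m) operates — some sales are to a restaurant for resale. So (c) is unavailable.
Exception (d) requires that gross monthly sales are under $1,470; but gross monthly sales are $1,630, not under $1,470, so (d) is unavailable.
None of the exceptions is available; § 6 applies in full.

Yes — Greta must hold a vendor licence.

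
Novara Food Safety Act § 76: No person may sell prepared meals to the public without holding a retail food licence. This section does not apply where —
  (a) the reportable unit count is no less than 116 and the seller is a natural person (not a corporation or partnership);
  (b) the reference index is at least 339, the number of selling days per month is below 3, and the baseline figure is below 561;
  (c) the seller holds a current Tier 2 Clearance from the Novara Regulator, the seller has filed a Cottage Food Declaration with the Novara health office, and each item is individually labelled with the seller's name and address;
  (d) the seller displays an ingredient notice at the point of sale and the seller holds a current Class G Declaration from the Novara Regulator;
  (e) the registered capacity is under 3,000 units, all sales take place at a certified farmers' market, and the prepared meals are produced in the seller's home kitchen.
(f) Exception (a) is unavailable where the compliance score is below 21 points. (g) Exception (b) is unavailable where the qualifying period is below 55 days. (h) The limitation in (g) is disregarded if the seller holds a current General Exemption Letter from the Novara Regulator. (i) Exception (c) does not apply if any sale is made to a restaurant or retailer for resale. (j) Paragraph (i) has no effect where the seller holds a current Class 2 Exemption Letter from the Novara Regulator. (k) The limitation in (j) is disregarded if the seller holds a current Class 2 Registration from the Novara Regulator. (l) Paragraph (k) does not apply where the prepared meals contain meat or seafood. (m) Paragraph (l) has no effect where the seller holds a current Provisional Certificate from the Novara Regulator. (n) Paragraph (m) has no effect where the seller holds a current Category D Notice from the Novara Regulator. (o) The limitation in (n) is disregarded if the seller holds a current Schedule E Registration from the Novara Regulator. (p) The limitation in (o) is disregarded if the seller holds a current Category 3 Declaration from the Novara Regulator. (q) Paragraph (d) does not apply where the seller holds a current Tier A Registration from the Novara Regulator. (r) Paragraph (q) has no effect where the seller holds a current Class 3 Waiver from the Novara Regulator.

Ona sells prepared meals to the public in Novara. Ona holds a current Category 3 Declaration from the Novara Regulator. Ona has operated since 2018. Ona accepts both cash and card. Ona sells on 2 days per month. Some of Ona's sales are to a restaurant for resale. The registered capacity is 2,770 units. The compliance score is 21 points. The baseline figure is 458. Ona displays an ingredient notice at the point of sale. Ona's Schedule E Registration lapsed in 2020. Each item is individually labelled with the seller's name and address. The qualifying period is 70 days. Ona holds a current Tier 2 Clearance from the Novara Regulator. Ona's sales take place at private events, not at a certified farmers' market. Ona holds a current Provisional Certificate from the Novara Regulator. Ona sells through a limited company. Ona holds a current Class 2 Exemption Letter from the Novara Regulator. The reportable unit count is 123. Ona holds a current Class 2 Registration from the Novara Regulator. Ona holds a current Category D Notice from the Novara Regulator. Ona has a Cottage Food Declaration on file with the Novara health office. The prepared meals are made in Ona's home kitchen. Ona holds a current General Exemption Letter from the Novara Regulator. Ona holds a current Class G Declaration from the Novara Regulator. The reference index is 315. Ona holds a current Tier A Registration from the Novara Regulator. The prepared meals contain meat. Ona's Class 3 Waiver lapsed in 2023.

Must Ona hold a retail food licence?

Exception (a) requires that the seller is a natural person (not a corporation or partnership); but the seller operates through a limited company, so (a) is unavailable.
Exception (b) requires that the reference index is at least 339; but the reference index is 315, short of 339, so (b) is unavailable.
Exception (c) is satisfied on its face — a current Tier 2 Clearance is held; a Cottage Food Declaration is on file; items are individually labelled. Under paragraphs (i)–(p): (i) applies (some sales are to a restaurant for resale), but is displaced by (j): (j) operates against (i): a current Class 2 Exemption Letter is held. (k) operates (a current Class 2 Registration is held), but is set aside by (l): (l) operates against (k): the prepared meals contain meat. (m) applies (a current Provisional Certificate is held), but is itself disapplied by (n): (n) operates against (m): a current Category D Notice is held. (o), which would lift (n), is not triggered — there is no Schedule E Registration in force. So (c) applies.
Exception (d)'s conditions are all satisfied: an ingredient notice is displayed; a current Class G Declaration is held. Turning to paragraphs (q)–(r): (q) is engaged — a current Tier A Registration is held. (r) is not engaged (the Class 3 Waiver is not current), so (q) stands. (d) is therefore removed.
Exception (e) fails — sales are at private events, not a certified farmers' market.

No — exception (c) applies; Ona is not required to hold a retail food licence.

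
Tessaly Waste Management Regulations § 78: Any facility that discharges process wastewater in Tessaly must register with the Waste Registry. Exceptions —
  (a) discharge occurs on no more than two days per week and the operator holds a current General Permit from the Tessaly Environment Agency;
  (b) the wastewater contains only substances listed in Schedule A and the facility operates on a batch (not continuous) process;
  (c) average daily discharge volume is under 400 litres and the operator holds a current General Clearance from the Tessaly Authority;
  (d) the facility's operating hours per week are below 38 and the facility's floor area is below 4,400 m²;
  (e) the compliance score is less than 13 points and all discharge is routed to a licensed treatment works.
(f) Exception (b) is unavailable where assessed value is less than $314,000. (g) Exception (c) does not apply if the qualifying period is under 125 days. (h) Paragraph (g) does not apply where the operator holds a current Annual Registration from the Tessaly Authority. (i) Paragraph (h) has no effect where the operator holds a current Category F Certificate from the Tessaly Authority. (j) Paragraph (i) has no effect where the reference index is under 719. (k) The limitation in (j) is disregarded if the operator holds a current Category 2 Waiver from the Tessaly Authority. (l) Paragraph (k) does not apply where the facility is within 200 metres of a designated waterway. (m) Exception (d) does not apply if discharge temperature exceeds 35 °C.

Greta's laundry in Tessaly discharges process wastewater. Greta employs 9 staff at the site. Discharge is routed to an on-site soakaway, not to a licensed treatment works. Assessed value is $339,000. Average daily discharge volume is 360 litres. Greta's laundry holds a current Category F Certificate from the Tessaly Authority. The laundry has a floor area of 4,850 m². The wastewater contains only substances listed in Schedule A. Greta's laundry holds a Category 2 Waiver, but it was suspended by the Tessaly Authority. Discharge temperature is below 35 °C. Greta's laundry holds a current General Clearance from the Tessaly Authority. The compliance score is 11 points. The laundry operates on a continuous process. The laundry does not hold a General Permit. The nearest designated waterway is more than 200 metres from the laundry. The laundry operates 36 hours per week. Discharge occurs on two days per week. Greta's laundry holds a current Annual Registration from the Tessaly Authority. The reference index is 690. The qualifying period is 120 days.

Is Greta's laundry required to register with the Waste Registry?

No — exception (c) applies; Greta's laundry is not required to register with the Waste Registry.

Exception (a) requires that the operator holds a current General Permit from the Tessaly Environment Agency; but no General Permit is held, so (a) is unavailable.
Exception (b) fails — the facility operates on a continuous process.
Exception (c)'s conditions are all satisfied: average daily discharge volume is 360 litres, under the 400 litres limit; a current General Clearance is held. As to paragraphs (g)–(l): (g) would limit (c) — the qualifying period is 120 days, under the 125 days limit — but (h) sets (g) aside: (h) operates against (g): a current Annual Registration is held. (i) would limit (h) — a current Category F Certificate is held — but (j) sets (i) aside: (j) operates against (i): the reference index is 690, under the 719 limit. (k) is not triggered (the Category 2 Waiver is not current), so (j) stands. So (c) applies.
Exception (d) requires that the facility's floor area is below 4,400 m²; but the facility's floor area is 4,850 m², not below 4,400 m², so (d) is unavailable.
Exception (e) fails — discharge is not routed to a licensed treatment works.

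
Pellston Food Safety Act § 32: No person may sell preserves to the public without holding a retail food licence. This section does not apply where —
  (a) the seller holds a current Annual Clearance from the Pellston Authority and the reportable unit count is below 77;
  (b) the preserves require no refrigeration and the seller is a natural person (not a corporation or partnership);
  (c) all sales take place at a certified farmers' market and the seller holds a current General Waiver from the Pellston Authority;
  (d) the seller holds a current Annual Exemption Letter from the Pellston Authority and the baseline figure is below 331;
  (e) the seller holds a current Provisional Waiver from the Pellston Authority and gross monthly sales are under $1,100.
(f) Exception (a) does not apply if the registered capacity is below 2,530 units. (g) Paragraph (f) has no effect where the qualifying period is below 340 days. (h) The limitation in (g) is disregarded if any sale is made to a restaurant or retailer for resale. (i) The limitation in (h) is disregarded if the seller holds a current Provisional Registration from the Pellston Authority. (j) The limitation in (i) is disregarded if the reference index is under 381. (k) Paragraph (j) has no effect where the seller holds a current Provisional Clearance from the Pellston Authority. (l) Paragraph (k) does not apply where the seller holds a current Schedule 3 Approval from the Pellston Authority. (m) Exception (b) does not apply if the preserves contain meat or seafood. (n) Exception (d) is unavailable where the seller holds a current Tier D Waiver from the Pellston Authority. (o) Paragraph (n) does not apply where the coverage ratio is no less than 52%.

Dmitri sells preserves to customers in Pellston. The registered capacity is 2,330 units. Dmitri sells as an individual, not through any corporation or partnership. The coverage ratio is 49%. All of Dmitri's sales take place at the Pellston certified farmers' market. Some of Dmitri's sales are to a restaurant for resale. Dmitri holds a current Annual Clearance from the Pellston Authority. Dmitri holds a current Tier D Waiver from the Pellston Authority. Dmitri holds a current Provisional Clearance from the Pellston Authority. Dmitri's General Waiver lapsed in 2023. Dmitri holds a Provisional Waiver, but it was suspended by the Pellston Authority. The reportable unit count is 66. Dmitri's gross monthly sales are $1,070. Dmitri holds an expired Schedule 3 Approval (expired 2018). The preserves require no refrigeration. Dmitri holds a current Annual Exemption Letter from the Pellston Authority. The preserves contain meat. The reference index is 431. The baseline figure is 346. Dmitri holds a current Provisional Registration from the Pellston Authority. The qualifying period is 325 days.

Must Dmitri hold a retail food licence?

All of (a)'s requirements are met (a current Annual Clearance is held; the reportable unit count is 66, below the 77 limit). Considering the limiting provisions: (f) operates (the registered capacity is 2,330 units, below the 2,530 units limit), but is overridden by (g): (g) is engaged — the qualifying period is 325 days, below the 340 days limit. (h) would limit (g) — some sales are to a restaurant for resale — but (i) sets (h) aside: (i) applies — a current Provisional Registration is held. (j) is inapplicable (the reference index is 431, not under 381), so (i) stands. So (a) applies.
Exception (b)'s conditions are all satisfied: the preserves are shelf-stable; the seller is a natural person. But: (m) is triggered — the preserves contain meat. So (b) is unavailable.
Exception (c) requires that the seller holds a current General Waiver from the Pellston Authority; but the General Waiver is not current, so (c) is unavailable.
Exception (d) does not apply: the baseline figure is 346, not below 331.
Exception (e) does not apply: no current Provisional Waiver is held.

No — exception (a) applies; Dmitri is not required to hold a retail food licence.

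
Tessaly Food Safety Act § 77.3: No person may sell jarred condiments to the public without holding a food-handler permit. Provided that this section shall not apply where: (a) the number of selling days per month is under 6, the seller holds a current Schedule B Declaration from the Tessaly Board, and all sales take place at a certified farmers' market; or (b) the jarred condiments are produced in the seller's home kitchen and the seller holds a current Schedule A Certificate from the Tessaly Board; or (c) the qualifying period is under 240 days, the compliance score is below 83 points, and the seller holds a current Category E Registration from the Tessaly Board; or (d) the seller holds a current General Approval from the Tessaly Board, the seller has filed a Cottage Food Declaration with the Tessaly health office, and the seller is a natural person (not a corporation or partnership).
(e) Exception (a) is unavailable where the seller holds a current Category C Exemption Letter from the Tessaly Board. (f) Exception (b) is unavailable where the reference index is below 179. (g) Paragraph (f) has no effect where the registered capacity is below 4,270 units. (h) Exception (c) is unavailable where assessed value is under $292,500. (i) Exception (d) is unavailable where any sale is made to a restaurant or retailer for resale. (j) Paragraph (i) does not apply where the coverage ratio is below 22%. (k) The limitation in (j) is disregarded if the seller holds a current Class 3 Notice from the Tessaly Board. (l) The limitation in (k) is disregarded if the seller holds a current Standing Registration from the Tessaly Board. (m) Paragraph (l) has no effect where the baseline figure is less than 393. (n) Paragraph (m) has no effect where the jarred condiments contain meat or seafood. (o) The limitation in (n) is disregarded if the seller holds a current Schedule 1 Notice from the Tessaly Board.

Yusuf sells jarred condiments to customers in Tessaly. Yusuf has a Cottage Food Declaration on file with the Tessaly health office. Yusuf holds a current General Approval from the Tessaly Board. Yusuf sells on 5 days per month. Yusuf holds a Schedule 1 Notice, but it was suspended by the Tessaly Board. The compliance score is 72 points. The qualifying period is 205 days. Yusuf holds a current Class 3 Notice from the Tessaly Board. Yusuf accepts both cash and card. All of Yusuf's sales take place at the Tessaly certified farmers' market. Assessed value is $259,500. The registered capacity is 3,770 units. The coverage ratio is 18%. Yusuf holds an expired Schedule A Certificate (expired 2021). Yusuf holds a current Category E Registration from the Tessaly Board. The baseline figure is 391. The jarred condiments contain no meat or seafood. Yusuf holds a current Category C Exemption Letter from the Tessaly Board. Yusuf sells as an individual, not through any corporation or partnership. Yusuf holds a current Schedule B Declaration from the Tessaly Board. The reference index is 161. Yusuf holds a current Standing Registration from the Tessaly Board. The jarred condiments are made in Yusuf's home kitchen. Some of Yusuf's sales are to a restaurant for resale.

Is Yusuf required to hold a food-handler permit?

Exception (a): the number of selling days per month is 5, under the 6 limit; a current Schedule B Declaration is held; all sales are at a certified farmers' market — every condition holds. But: (e) applies — a current Category C Exemption Letter is held. Exception (a) does not apply.
Exception (b) requires that the seller holds a current Schedule A Certificate from the Tessaly Board; but there is no Schedule A Certificate in force, so (b) is unavailable.
All of (c)'s requirements are met (the qualifying period is 205 days, under the 240 days limit; the compliance score is 72 points, below the 83 points limit; a current Category E Registration is held). Turning to paragraph (h): (h) operates against (c): assessed value is $259,500, under the $292,500 limit. So (c) is unavailable.
All of (d)'s requirements are met (a current General Approval is held; a Cottage Food Declaration is on file; the seller is a natural person). However, paragraphs (i)–(o) must be considered: (i) operates against (d): some sales are to a restaurant for resale. (j) would limit (i) — the coverage ratio is 18%, below the 22% limit — but (k) sets (j) aside: (k) operates — a current Class 3 Notice is held. (l) applies (a current Standing Registration is held), but is itself disapplied by (m): (m) applies — the baseline figure is 391, less than the 393 limit. (n), which would lift (m), is not engaged — the jarred condiments contain no meat or seafood. (d) is therefore removed.
No exception applies. The general rule governs.

Yes — Yusuf must hold a food-handler permit.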